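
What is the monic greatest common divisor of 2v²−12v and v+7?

Repeated division with remainder:
  2v²−12v = (2v−26)(v+7) + (182)
  v+7 = ((1/182)v+1/26)(182) + (0)
The last nonzero remainder is the constant 182, so the polynomials are coprime and gcd = 1.

1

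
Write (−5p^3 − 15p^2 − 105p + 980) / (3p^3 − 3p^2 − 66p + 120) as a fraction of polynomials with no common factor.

By polynomial division,
  −5p^3 − 15p^2 − 105p + 980 = (−5/3)(3p^3 − 3p^2 − 66p + 120) + (−20p^2 − 215p + 1180)
  3p^3 − 3p^2 − 66p + 120 = (−(3/20)p + 141/80)(−20p^2 − 215p + 1180) + ((7839/16)p − 7839/4)
  −20p^2 − 215p + 1180 = (−(320/7839)p − 4720/7839)((7839/16)p − 7839/4) + (0)
Last nonzero remainder: (7839/16)p − 7839/4. Dividing through by 7839/16 gives the monic gcd p − 4.
Cancel p − 4 from numerator and denominator to get the reduced form.

(−5p^2 − 35p − 245)/(3p^2 + 9p − 30)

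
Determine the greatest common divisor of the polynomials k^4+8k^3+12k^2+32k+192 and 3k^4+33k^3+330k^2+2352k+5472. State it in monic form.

Repeated division with remainder:
  k^4+8k^3+12k^2+32k+192 = (1/3)(3k^4+33k^3+330k^2+2352k+5472) + (-3k^3-98k^2-752k-1632)
  3k^4+33k^3+330k^2+2352k+5472 = (-k+65/3)(-3k^3-98k^2-752k-1632) + ((5104/3)k^2+(51040/3)k+40832)
  -3k^3-98k^2-752k-1632 = (-(9/5104)k-51/1276)((5104/3)k^2+(51040/3)k+40832) + (0)
Last nonzero remainder: (5104/3)k^2+(51040/3)k+40832. Dividing through by 5104/3 gives the monic gcd k^2+10k+24.

k^2+10k+24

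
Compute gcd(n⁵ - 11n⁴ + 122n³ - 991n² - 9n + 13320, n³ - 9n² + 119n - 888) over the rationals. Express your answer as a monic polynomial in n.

Euclidean algorithm in ℚ[n]:
  n⁵ - 11n⁴ + 122n³ - 991n² - 9n + 13320 = (n² - 2n - 15)(n³ - 9n² + 119n - 888) + (0)
The last nonzero remainder n³ - 9n² + 119n - 888 is already monic.

n³ - 9n² + 119n - 888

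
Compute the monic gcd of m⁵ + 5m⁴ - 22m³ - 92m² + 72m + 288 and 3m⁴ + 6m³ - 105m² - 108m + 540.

Euclidean algorithm in ℚ[m]:
  m⁵ + 5m⁴ - 22m³ - 92m² + 72m + 288 = ((1/3)m + 1)(3m⁴ + 6m³ - 105m² - 108m + 540) + (7m³ + 49m² - 252)
  3m⁴ + 6m³ - 105m² - 108m + 540 = ((3/7)m - 15/7)(7m³ + 49m² - 252) + (0)
Last nonzero remainder: 7m³ + 49m² - 252. Dividing through by 7 gives the monic gcd m³ + 7m² - 36.

m³ + 7m² - 36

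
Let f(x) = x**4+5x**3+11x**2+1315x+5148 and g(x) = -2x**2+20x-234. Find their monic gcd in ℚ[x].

x**2-10x+117

Euclidean algorithm in ℚ[x]:
  x**4+5x**3+11x**2+1315x+5148 = (-(1/2)x**2-(15/2)x-22)(-2x**2+20x-234) + (0)
Last nonzero remainder: -2x**2+20x-234. Dividing through by -2 gives the monic gcd x**2-10x+117.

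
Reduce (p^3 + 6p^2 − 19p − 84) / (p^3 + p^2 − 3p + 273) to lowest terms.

Apply the Euclidean algorithm:
  p^3 + 6p^2 − 19p − 84 = (p^3 + p^2 − 3p + 273) + (5p^2 − 16p − 357)
  p^3 + p^2 − 3p + 273 = ((1/5)p + 21/25)(5p^2 − 16p − 357) + ((2046/25)p + 14322/25)
  5p^2 − 16p − 357 = ((125/2046)p − 425/682)((2046/25)p + 14322/25) + (0)
Last nonzero remainder: (2046/25)p + 14322/25. Dividing through by 2046/25 gives the monic gcd p + 7.
Cancel p + 7 from numerator and denominator to get the reduced form.

(p^2 − p − 12)/(p^2 − 6p + 39)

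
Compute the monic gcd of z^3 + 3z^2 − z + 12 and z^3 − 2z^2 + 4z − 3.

z^2 − z + 3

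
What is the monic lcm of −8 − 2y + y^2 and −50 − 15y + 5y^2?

40 + 2y − 7y^2 + y^3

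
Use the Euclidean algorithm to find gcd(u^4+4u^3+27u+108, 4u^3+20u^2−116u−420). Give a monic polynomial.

u+3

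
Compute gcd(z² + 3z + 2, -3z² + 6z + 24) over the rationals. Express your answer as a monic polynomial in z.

Euclidean algorithm in ℚ[z]:
  z² + 3z + 2 = (-1/3)(-3z² + 6z + 24) + (5z + 10)
  -3z² + 6z + 24 = (-(3/5)z + 12/5)(5z + 10) + (0)
Last nonzero remainder: 5z + 10. Dividing through by 5 gives the monic gcd z + 2.

z + 2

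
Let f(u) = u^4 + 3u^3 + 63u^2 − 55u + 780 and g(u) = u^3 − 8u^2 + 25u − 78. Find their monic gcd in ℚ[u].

u^2 − 2u + 13

Euclidean algorithm in ℚ[u]:
  u^4 + 3u^3 + 63u^2 − 55u + 780 = (u + 11)(u^3 − 8u^2 + 25u − 78) + (126u^2 − 252u + 1638)
  u^3 − 8u^2 + 25u − 78 = ((1/126)u − 1/21)(126u^2 − 252u + 1638) + (0)
Last nonzero remainder: 126u^2 − 252u + 1638. Dividing through by 126 gives the monic gcd u^2 − 2u + 13.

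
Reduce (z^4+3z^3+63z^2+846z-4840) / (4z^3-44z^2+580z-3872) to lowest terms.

Repeated division with remainder:
  z^4+3z^3+63z^2+846z-4840 = ((1/4)z+7/2)(4z^3-44z^2+580z-3872) + (72z^2-216z+8712)
  4z^3-44z^2+580z-3872 = ((1/18)z-4/9)(72z^2-216z+8712) + (0)
Last nonzero remainder: 72z^2-216z+8712. Dividing through by 72 gives the monic gcd z^2-3z+121.
Cancel z^2-3z+121 from numerator and denominator to get the reduced form.

(z^2+6z-40)/(4z-32)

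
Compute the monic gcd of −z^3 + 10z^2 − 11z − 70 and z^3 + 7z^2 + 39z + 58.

Apply the Euclidean algorithm:
  −z^3 + 10z^2 − 11z − 70 = (−1)(z^3 + 7z^2 + 39z + 58) + (17z^2 + 28z − 12)
  z^3 + 7z^2 + 39z + 58 = ((1/17)z + 91/289)(17z^2 + 28z − 12) + ((8927/289)z + 17854/289)
  17z^2 + 28z − 12 = ((4913/8927)z − 1734/8927)((8927/289)z + 17854/289) + (0)
Last nonzero remainder: (8927/289)z + 17854/289. Dividing through by 8927/289 gives the monic gcd z + 2.

z + 2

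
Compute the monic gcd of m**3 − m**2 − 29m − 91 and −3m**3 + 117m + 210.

m − 7

Euclidean algorithm in ℚ[m]:
  m**3 − m**2 − 29m − 91 = (−1/3)(−3m**3 + 117m + 210) + (−m**2 + 10m − 21)
  −3m**3 + 117m + 210 = (3m + 30)(−m**2 + 10m − 21) + (−120m + 840)
  −m**2 + 10m − 21 = ((1/120)m − 1/40)(−120m + 840) + (0)
Last nonzero remainder: −120m + 840. Dividing through by −120 gives the monic gcd m − 7.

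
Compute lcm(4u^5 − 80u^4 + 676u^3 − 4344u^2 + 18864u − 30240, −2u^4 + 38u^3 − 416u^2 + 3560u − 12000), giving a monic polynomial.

u^7 − 23u^6 + 329u^5 − 3593u^4 + 24874u^3 − 130308u^2 + 494280u − 756000

Apply the Euclidean algorithm:
  4u^5 − 80u^4 + 676u^3 − 4344u^2 + 18864u − 30240 = (−2u + 2)(−2u^4 + 38u^3 − 416u^2 + 3560u − 12000) + (−232u^3 + 3608u^2 − 12256u − 6240)
  −2u^4 + 38u^3 − 416u^2 + 3560u − 12000 = ((1/116)u − 25/841)(−232u^3 + 3608u^2 − 12256u − 6240) + (−(170800/841)u^2 + (2732800/841)u − 10248000/841)
  −232u^3 + 3608u^2 − 12256u − 6240 = ((24389/21350)u + 10933/21350)(−(170800/841)u^2 + (2732800/841)u − 10248000/841) + (0)
Last nonzero remainder: −(170800/841)u^2 + (2732800/841)u − 10248000/841. Dividing through by −170800/841 gives the monic gcd u^2 − 16u + 60.
Then lcm(f, g) = f·g / gcd(f, g); expanding and making the result monic gives the answer.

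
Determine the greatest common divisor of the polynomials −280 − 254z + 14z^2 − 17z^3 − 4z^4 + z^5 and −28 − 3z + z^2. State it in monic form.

By polynomial division,
  z^5 − 4z^4 − 17z^3 + 14z^2 − 254z − 280 = (z^3 − z^2 + 8z + 10)(z^2 − 3z − 28) + (0)
The last nonzero remainder z^2 − 3z − 28 is already monic.

−28 − 3z + z^2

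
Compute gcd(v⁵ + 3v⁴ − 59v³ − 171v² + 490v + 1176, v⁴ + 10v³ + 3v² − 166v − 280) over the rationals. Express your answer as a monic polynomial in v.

v² + 9v + 14

Euclidean algorithm in ℚ[v]:
  v⁵ + 3v⁴ − 59v³ − 171v² + 490v + 1176 = (v − 7)(v⁴ + 10v³ + 3v² − 166v − 280) + (8v³ + 16v² − 392v − 784)
  v⁴ + 10v³ + 3v² − 166v − 280 = ((1/8)v + 1)(8v³ + 16v² − 392v − 784) + (36v² + 324v + 504)
  8v³ + 16v² − 392v − 784 = ((2/9)v − 14/9)(36v² + 324v + 504) + (0)
Last nonzero remainder: 36v² + 324v + 504. Dividing through by 36 gives the monic gcd v² + 9v + 14.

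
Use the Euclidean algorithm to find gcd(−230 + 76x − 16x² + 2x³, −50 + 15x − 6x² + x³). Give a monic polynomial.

By polynomial division,
  2x³ − 16x² + 76x − 230 = (2)(x³ − 6x² + 15x − 50) + (−4x² + 46x − 130)
  x³ − 6x² + 15x − 50 = (−(1/4)x − 11/8)(−4x² + 46x − 130) + ((183/4)x − 915/4)
  −4x² + 46x − 130 = (−(16/183)x + 104/183)((183/4)x − 915/4) + (0)
Last nonzero remainder: (183/4)x − 915/4. Dividing through by 183/4 gives the monic gcd x − 5.

−5 + x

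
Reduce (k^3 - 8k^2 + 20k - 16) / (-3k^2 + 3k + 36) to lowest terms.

By polynomial division,
  k^3 - 8k^2 + 20k - 16 = (-(1/3)k + 7/3)(-3k^2 + 3k + 36) + (25k - 100)
  -3k^2 + 3k + 36 = (-(3/25)k - 9/25)(25k - 100) + (0)
Last nonzero remainder: 25k - 100. Dividing through by 25 gives the monic gcd k - 4.
Cancel k - 4 from numerator and denominator to get the reduced form.

(-k^2 + 4k - 4)/(3k + 9)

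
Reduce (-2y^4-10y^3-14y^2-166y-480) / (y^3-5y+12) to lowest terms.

(-2y^3-4y^2-2y-160)/(y^2-3y+4)

Repeated division with remainder:
  -2y^4-10y^3-14y^2-166y-480 = (-2y-10)(y^3-5y+12) + (-24y^2-192y-360)
  y^3-5y+12 = (-(1/24)y+1/3)(-24y^2-192y-360) + (44y+132)
  -24y^2-192y-360 = (-(6/11)y-30/11)(44y+132) + (0)
Last nonzero remainder: 44y+132. Dividing through by 44 gives the monic gcd y+3.
Cancel y+3 from numerator and denominator to get the reduced form.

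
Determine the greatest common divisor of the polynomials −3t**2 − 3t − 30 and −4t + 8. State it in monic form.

1

Euclidean algorithm in ℚ[t]:
  −3t**2 − 3t − 30 = ((3/4)t + 9/4)(−4t + 8) + (−48)
  −4t + 8 = ((1/12)t − 1/6)(−48) + (0)
The last nonzero remainder is the constant −48, so the polynomials are coprime and gcd = 1.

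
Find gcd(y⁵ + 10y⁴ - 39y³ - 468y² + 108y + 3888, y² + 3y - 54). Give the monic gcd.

By polynomial division,
  y⁵ + 10y⁴ - 39y³ - 468y² + 108y + 3888 = (y³ + 7y² - 6y - 72)(y² + 3y - 54) + (0)
The last nonzero remainder y² + 3y - 54 is already monic.

y² + 3y - 54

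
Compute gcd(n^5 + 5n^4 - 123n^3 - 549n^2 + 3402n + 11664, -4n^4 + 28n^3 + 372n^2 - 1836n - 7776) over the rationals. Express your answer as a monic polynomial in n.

By polynomial division,
  n^5 + 5n^4 - 123n^3 - 549n^2 + 3402n + 11664 = (-(1/4)n - 3)(-4n^4 + 28n^3 + 372n^2 - 1836n - 7776) + (54n^3 + 108n^2 - 4050n - 11664)
  -4n^4 + 28n^3 + 372n^2 - 1836n - 7776 = (-(2/27)n + 2/3)(54n^3 + 108n^2 - 4050n - 11664) + (0)
Last nonzero remainder: 54n^3 + 108n^2 - 4050n - 11664. Dividing through by 54 gives the monic gcd n^3 + 2n^2 - 75n - 216.

n^3 + 2n^2 - 75n - 216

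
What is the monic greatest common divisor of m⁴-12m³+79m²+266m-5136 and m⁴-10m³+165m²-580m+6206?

m²-10m+107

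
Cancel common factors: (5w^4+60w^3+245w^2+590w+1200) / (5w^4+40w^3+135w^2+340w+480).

(w^2+11w+30)/(w^2+7w+12)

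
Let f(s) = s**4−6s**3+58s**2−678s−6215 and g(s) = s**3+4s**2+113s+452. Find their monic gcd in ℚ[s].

By polynomial division,
  s**4−6s**3+58s**2−678s−6215 = (s−10)(s**3+4s**2+113s+452) + (−15s**2−1695)
  s**3+4s**2+113s+452 = (−(1/15)s−4/15)(−15s**2−1695) + (0)
Last nonzero remainder: −15s**2−1695. Dividing through by −15 gives the monic gcd s**2+113.

s**2+113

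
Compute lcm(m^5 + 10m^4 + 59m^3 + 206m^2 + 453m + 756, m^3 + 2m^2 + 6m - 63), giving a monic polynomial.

m^6 + 7m^5 + 29m^4 + 29m^3 - 165m^2 - 603m - 2268

By polynomial division,
  m^5 + 10m^4 + 59m^3 + 206m^2 + 453m + 756 = (m^2 + 8m + 37)(m^3 + 2m^2 + 6m - 63) + (147m^2 + 735m + 3087)
  m^3 + 2m^2 + 6m - 63 = ((1/147)m - 1/49)(147m^2 + 735m + 3087) + (0)
Last nonzero remainder: 147m^2 + 735m + 3087. Dividing through by 147 gives the monic gcd m^2 + 5m + 21.
Then lcm(f, g) = f·g / gcd(f, g); expanding and making the result monic gives the answer.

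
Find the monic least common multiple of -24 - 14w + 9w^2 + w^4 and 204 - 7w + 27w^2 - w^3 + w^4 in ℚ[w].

Euclidean algorithm in ℚ[w]:
  w^4 + 9w^2 - 14w - 24 = (w^4 - w^3 + 27w^2 - 7w + 204) + (w^3 - 18w^2 - 7w - 228)
  w^4 - w^3 + 27w^2 - 7w + 204 = (w + 17)(w^3 - 18w^2 - 7w - 228) + (340w^2 + 340w + 4080)
  w^3 - 18w^2 - 7w - 228 = ((1/340)w - 19/340)(340w^2 + 340w + 4080) + (0)
Last nonzero remainder: 340w^2 + 340w + 4080. Dividing through by 340 gives the monic gcd w^2 + w + 12.
Then lcm(f, g) = f·g / gcd(f, g); expanding and making the result monic gives the answer.

-408 - 190w + 157w^2 - 32w^3 + 26w^4 - 2w^5 + w^6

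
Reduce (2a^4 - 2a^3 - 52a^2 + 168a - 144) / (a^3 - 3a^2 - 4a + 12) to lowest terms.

(2a^2 + 8a - 24)/(a + 2)

Euclidean algorithm in ℚ[a]:
  2a^4 - 2a^3 - 52a^2 + 168a - 144 = (2a + 4)(a^3 - 3a^2 - 4a + 12) + (-32a^2 + 160a - 192)
  a^3 - 3a^2 - 4a + 12 = (-(1/32)a - 1/16)(-32a^2 + 160a - 192) + (0)
Last nonzero remainder: -32a^2 + 160a - 192. Dividing through by -32 gives the monic gcd a^2 - 5a + 6.
Cancel a^2 - 5a + 6 from numerator and denominator to get the reduced form.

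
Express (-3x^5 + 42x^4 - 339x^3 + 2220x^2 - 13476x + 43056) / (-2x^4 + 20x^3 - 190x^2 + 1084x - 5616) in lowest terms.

Repeated division with remainder:
  -3x^5 + 42x^4 - 339x^3 + 2220x^2 - 13476x + 43056 = ((3/2)x - 6)(-2x^4 + 20x^3 - 190x^2 + 1084x - 5616) + (66x^3 - 546x^2 + 1452x + 9360)
  -2x^4 + 20x^3 - 190x^2 + 1084x - 5616 = (-(1/33)x + 19/363)(66x^3 - 546x^2 + 1452x + 9360) + (-(14208/121)x^2 + (14208/11)x - 738816/121)
  66x^3 - 546x^2 + 1452x + 9360 = (-(1331/2368)x - 1815/1184)(-(14208/121)x^2 + (14208/11)x - 738816/121) + (0)
Last nonzero remainder: -(14208/121)x^2 + (14208/11)x - 738816/121. Dividing through by -14208/121 gives the monic gcd x^2 - 11x + 52.
Cancel x^2 - 11x + 52 from numerator and denominator to get the reduced form.

(3x^3 - 9x^2 + 84x - 828)/(2x^2 + 2x + 108)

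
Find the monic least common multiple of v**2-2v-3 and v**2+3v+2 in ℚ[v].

By polynomial division,
  v**2-2v-3 = (v**2+3v+2) + (-5v-5)
  v**2+3v+2 = (-(1/5)v-2/5)(-5v-5) + (0)
Last nonzero remainder: -5v-5. Dividing through by -5 gives the monic gcd v+1.
Then lcm(f, g) = f·g / gcd(f, g); expanding and making the result monic gives the answer.

v**3-7v-6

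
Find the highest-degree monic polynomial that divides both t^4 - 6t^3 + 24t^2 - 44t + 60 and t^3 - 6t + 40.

t^2 - 4t + 10

By polynomial division,
  t^4 - 6t^3 + 24t^2 - 44t + 60 = (t - 6)(t^3 - 6t + 40) + (30t^2 - 120t + 300)
  t^3 - 6t + 40 = ((1/30)t + 2/15)(30t^2 - 120t + 300) + (0)
Last nonzero remainder: 30t^2 - 120t + 300. Dividing through by 30 gives the monic gcd t^2 - 4t + 10.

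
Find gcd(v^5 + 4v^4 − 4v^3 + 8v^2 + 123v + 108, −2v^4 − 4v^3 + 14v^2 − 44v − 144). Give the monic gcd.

v^3 − 7v + 36

Apply the Euclidean algorithm:
  v^5 + 4v^4 − 4v^3 + 8v^2 + 123v + 108 = (−(1/2)v − 1)(−2v^4 − 4v^3 + 14v^2 − 44v − 144) + (−v^3 + 7v − 36)
  −2v^4 − 4v^3 + 14v^2 − 44v − 144 = (2v + 4)(−v^3 + 7v − 36) + (0)
Last nonzero remainder: −v^3 + 7v − 36. Dividing through by −1 gives the monic gcd v^3 − 7v + 36.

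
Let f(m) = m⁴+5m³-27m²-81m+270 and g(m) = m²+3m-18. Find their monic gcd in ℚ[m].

m²+3m-18

By polynomial division,
  m⁴+5m³-27m²-81m+270 = (m²+2m-15)(m²+3m-18) + (0)
The last nonzero remainder m²+3m-18 is already monic.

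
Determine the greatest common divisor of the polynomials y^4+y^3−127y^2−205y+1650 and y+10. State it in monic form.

Euclidean algorithm in ℚ[y]:
  y^4+y^3−127y^2−205y+1650 = (y^3−9y^2−37y+165)(y+10) + (0)
The last nonzero remainder y+10 is already monic.

y+10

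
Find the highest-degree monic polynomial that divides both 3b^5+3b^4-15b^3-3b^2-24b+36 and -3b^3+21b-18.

b^3-7b+6

By polynomial division,
  3b^5+3b^4-15b^3-3b^2-24b+36 = (-b^2-b-2)(-3b^3+21b-18) + (0)
Last nonzero remainder: -3b^3+21b-18. Dividing through by -3 gives the monic gcd b^3-7b+6.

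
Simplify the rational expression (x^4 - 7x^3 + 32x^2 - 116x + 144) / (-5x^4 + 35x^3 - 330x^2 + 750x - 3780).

By polynomial division,
  x^4 - 7x^3 + 32x^2 - 116x + 144 = (-1/5)(-5x^4 + 35x^3 - 330x^2 + 750x - 3780) + (-34x^2 + 34x - 612)
  -5x^4 + 35x^3 - 330x^2 + 750x - 3780 = ((5/34)x^2 - (15/17)x + 105/17)(-34x^2 + 34x - 612) + (0)
Last nonzero remainder: -34x^2 + 34x - 612. Dividing through by -34 gives the monic gcd x^2 - x + 18.
Cancel x^2 - x + 18 from numerator and denominator to get the reduced form.

(-x^2 + 6x - 8)/(5x^2 - 30x + 210)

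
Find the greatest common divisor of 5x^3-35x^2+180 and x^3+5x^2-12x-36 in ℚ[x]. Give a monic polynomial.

Euclidean algorithm in ℚ[x]:
  5x^3-35x^2+180 = (5)(x^3+5x^2-12x-36) + (-60x^2+60x+360)
  x^3+5x^2-12x-36 = (-(1/60)x-1/10)(-60x^2+60x+360) + (0)
Last nonzero remainder: -60x^2+60x+360. Dividing through by -60 gives the monic gcd x^2-x-6.

x^2-x-6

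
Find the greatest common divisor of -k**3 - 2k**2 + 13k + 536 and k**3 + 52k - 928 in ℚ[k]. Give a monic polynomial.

Repeated division with remainder:
  -k**3 - 2k**2 + 13k + 536 = (-1)(k**3 + 52k - 928) + (-2k**2 + 65k - 392)
  k**3 + 52k - 928 = (-(1/2)k - 65/4)(-2k**2 + 65k - 392) + ((3649/4)k - 7298)
  -2k**2 + 65k - 392 = (-(8/3649)k + 196/3649)((3649/4)k - 7298) + (0)
Last nonzero remainder: (3649/4)k - 7298. Dividing through by 3649/4 gives the monic gcd k - 8.

k - 8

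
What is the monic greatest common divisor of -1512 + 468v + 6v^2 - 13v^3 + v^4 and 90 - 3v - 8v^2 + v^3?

-6 + v

Repeated division with remainder:
  v^4 - 13v^3 + 6v^2 + 468v - 1512 = (v - 5)(v^3 - 8v^2 - 3v + 90) + (-31v^2 + 363v - 1062)
  v^3 - 8v^2 - 3v + 90 = (-(1/31)v - 115/961)(-31v^2 + 363v - 1062) + ((5940/961)v - 35640/961)
  -31v^2 + 363v - 1062 = (-(29791/5940)v + 56699/1980)((5940/961)v - 35640/961) + (0)
Last nonzero remainder: (5940/961)v - 35640/961. Dividing through by 5940/961 gives the monic gcd v - 6.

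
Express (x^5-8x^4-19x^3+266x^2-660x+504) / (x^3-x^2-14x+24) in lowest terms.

(x^3-3x^2-40x+84)/(x+4)

Repeated division with remainder:
  x^5-8x^4-19x^3+266x^2-660x+504 = (x^2-7x-12)(x^3-x^2-14x+24) + (132x^2-660x+792)
  x^3-x^2-14x+24 = ((1/132)x+1/33)(132x^2-660x+792) + (0)
Last nonzero remainder: 132x^2-660x+792. Dividing through by 132 gives the monic gcd x^2-5x+6.
Cancel x^2-5x+6 from numerator and denominator to get the reduced form.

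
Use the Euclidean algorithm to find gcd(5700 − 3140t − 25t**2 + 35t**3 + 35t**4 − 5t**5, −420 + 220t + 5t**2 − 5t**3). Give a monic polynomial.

Euclidean algorithm in ℚ[t]:
  −5t**5 + 35t**4 + 35t**3 − 25t**2 − 3140t + 5700 = (t**2 − 6t + 31)(−5t**3 + 5t**2 + 220t − 420) + (1560t**2 − 12480t + 18720)
  −5t**3 + 5t**2 + 220t − 420 = (−(1/312)t − 7/312)(1560t**2 − 12480t + 18720) + (0)
Last nonzero remainder: 1560t**2 − 12480t + 18720. Dividing through by 1560 gives the monic gcd t**2 − 8t + 12.

12 − 8t + t**2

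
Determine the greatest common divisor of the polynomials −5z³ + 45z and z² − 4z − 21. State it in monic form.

Euclidean algorithm in ℚ[z]:
  −5z³ + 45z = (−5z − 20)(z² − 4z − 21) + (−140z − 420)
  z² − 4z − 21 = (−(1/140)z + 1/20)(−140z − 420) + (0)
Last nonzero remainder: −140z − 420. Dividing through by −140 gives the monic gcd z + 3.

z + 3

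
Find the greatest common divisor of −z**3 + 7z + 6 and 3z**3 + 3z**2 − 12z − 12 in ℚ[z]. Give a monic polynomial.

z**2 + 3z + 2

Repeated division with remainder:
  −z**3 + 7z + 6 = (−1/3)(3z**3 + 3z**2 − 12z − 12) + (z**2 + 3z + 2)
  3z**3 + 3z**2 − 12z − 12 = (3z − 6)(z**2 + 3z + 2) + (0)
The last nonzero remainder z**2 + 3z + 2 is already monic.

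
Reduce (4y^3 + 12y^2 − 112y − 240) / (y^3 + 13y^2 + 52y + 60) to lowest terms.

(4y − 20)/(y + 5)

By polynomial division,
  4y^3 + 12y^2 − 112y − 240 = (4)(y^3 + 13y^2 + 52y + 60) + (−40y^2 − 320y − 480)
  y^3 + 13y^2 + 52y + 60 = (−(1/40)y − 1/8)(−40y^2 − 320y − 480) + (0)
Last nonzero remainder: −40y^2 − 320y − 480. Dividing through by −40 gives the monic gcd y^2 + 8y + 12.
Cancel y^2 + 8y + 12 from numerator and denominator to get the reduced form.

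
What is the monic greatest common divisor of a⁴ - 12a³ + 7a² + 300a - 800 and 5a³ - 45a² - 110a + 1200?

Apply the Euclidean algorithm:
  a⁴ - 12a³ + 7a² + 300a - 800 = ((1/5)a - 3/5)(5a³ - 45a² - 110a + 1200) + (2a² - 6a - 80)
  5a³ - 45a² - 110a + 1200 = ((5/2)a - 15)(2a² - 6a - 80) + (0)
Last nonzero remainder: 2a² - 6a - 80. Dividing through by 2 gives the monic gcd a² - 3a - 40.

a² - 3a - 40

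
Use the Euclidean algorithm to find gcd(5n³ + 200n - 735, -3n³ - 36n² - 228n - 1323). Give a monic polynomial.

n² + 3n + 49

By polynomial division,
  5n³ + 200n - 735 = (-5/3)(-3n³ - 36n² - 228n - 1323) + (-60n² - 180n - 2940)
  -3n³ - 36n² - 228n - 1323 = ((1/20)n + 9/20)(-60n² - 180n - 2940) + (0)
Last nonzero remainder: -60n² - 180n - 2940. Dividing through by -60 gives the monic gcd n² + 3n + 49.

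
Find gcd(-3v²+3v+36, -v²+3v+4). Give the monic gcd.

Repeated division with remainder:
  -3v²+3v+36 = (3)(-v²+3v+4) + (-6v+24)
  -v²+3v+4 = ((1/6)v+1/6)(-6v+24) + (0)
Last nonzero remainder: -6v+24. Dividing through by -6 gives the monic gcd v-4.

v-4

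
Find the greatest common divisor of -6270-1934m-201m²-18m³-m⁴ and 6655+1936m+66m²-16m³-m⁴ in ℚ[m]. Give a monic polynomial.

55+16m+m²

Euclidean algorithm in ℚ[m]:
  -m⁴-18m³-201m²-1934m-6270 = (-m⁴-16m³+66m²+1936m+6655) + (-2m³-267m²-3870m-12925)
  -m⁴-16m³+66m²+1936m+6655 = ((1/2)m-235/4)(-2m³-267m²-3870m-12925) + (-(54741/4)m²-218964m-3010755/4)
  -2m³-267m²-3870m-12925 = ((8/54741)m+940/54741)(-(54741/4)m²-218964m-3010755/4) + (0)
Last nonzero remainder: -(54741/4)m²-218964m-3010755/4. Dividing through by -54741/4 gives the monic gcd m²+16m+55.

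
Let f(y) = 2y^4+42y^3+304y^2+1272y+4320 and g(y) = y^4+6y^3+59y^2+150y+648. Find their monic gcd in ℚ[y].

y^2+2y+24

Apply the Euclidean algorithm:
  2y^4+42y^3+304y^2+1272y+4320 = (2)(y^4+6y^3+59y^2+150y+648) + (30y^3+186y^2+972y+3024)
  y^4+6y^3+59y^2+150y+648 = ((1/30)y-1/150)(30y^3+186y^2+972y+3024) + ((696/25)y^2+(1392/25)y+16704/25)
  30y^3+186y^2+972y+3024 = ((125/116)y+525/116)((696/25)y^2+(1392/25)y+16704/25) + (0)
Last nonzero remainder: (696/25)y^2+(1392/25)y+16704/25. Dividing through by 696/25 gives the monic gcd y^2+2y+24.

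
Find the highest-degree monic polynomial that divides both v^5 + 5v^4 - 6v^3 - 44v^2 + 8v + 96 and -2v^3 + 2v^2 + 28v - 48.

Euclidean algorithm in ℚ[v]:
  v^5 + 5v^4 - 6v^3 - 44v^2 + 8v + 96 = (-(1/2)v^2 - 3v - 7)(-2v^3 + 2v^2 + 28v - 48) + (30v^2 + 60v - 240)
  -2v^3 + 2v^2 + 28v - 48 = (-(1/15)v + 1/5)(30v^2 + 60v - 240) + (0)
Last nonzero remainder: 30v^2 + 60v - 240. Dividing through by 30 gives the monic gcd v^2 + 2v - 8.

v^2 + 2v - 8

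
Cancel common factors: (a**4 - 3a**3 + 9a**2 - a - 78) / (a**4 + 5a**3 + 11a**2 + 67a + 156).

Apply the Euclidean algorithm:
  a**4 - 3a**3 + 9a**2 - a - 78 = (a**4 + 5a**3 + 11a**2 + 67a + 156) + (-8a**3 - 2a**2 - 68a - 234)
  a**4 + 5a**3 + 11a**2 + 67a + 156 = (-(1/8)a - 19/32)(-8a**3 - 2a**2 - 68a - 234) + ((21/16)a**2 - (21/8)a + 273/16)
  -8a**3 - 2a**2 - 68a - 234 = (-(128/21)a - 96/7)((21/16)a**2 - (21/8)a + 273/16) + (0)
Last nonzero remainder: (21/16)a**2 - (21/8)a + 273/16. Dividing through by 21/16 gives the monic gcd a**2 - 2a + 13.
Cancel a**2 - 2a + 13 from numerator and denominator to get the reduced form.

(a**2 - a - 6)/(a**2 + 7a + 12)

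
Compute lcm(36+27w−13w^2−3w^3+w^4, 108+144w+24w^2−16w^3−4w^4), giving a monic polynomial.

Euclidean algorithm in ℚ[w]:
  w^4−3w^3−13w^2+27w+36 = (−1/4)(−4w^4−16w^3+24w^2+144w+108) + (−7w^3−7w^2+63w+63)
  −4w^4−16w^3+24w^2+144w+108 = ((4/7)w+12/7)(−7w^3−7w^2+63w+63) + (0)
Last nonzero remainder: −7w^3−7w^2+63w+63. Dividing through by −7 gives the monic gcd w^3+w^2−9w−9.
Then lcm(f, g) = f·g / gcd(f, g); expanding and making the result monic gives the answer.

108+117w−12w^2−22w^3+w^5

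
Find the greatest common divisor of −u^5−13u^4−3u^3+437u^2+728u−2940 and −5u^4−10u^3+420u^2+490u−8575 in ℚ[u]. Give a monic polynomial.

u^3+9u^2−21u−245

Repeated division with remainder:
  −u^5−13u^4−3u^3+437u^2+728u−2940 = ((1/5)u+11/5)(−5u^4−10u^3+420u^2+490u−8575) + (−65u^3−585u^2+1365u+15925)
  −5u^4−10u^3+420u^2+490u−8575 = ((1/13)u−7/13)(−65u^3−585u^2+1365u+15925) + (0)
Last nonzero remainder: −65u^3−585u^2+1365u+15925. Dividing through by −65 gives the monic gcd u^3+9u^2−21u−245.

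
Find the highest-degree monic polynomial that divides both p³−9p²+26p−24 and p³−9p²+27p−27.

p−3

Apply the Euclidean algorithm:
  p³−9p²+26p−24 = (p³−9p²+27p−27) + (−p+3)
  p³−9p²+27p−27 = (−p²+6p−9)(−p+3) + (0)
Last nonzero remainder: −p+3. Dividing through by −1 gives the monic gcd p−3.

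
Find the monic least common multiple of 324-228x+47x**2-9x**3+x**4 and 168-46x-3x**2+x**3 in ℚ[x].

Apply the Euclidean algorithm:
  x**4-9x**3+47x**2-228x+324 = (x-6)(x**3-3x**2-46x+168) + (75x**2-672x+1332)
  x**3-3x**2-46x+168 = ((1/75)x+149/1875)(75x**2-672x+1332) + (-(6474/625)x+38844/625)
  75x**2-672x+1332 = (-(15625/2158)x+23125/1079)(-(6474/625)x+38844/625) + (0)
Last nonzero remainder: -(6474/625)x+38844/625. Dividing through by -6474/625 gives the monic gcd x-6.
Then lcm(f, g) = f·g / gcd(f, g); expanding and making the result monic gives the answer.

-9072+7356x-1676x**2+165x**3-8x**4-6x**5+x**6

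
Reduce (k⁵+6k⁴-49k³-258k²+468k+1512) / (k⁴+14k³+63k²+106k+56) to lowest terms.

By polynomial division,
  k⁵+6k⁴-49k³-258k²+468k+1512 = (k-8)(k⁴+14k³+63k²+106k+56) + (140k²+1260k+1960)
  k⁴+14k³+63k²+106k+56 = ((1/140)k²+(1/28)k+1/35)(140k²+1260k+1960) + (0)
Last nonzero remainder: 140k²+1260k+1960. Dividing through by 140 gives the monic gcd k²+9k+14.
Cancel k²+9k+14 from numerator and denominator to get the reduced form.

(k³-3k²-36k+108)/(k²+5k+4)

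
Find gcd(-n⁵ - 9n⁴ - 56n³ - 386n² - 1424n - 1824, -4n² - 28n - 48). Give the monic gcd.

n² + 7n + 12

By polynomial division,
  -n⁵ - 9n⁴ - 56n³ - 386n² - 1424n - 1824 = ((1/4)n³ + (1/2)n² + (15/2)n + 38)(-4n² - 28n - 48) + (0)
Last nonzero remainder: -4n² - 28n - 48. Dividing through by -4 gives the monic gcd n² + 7n + 12.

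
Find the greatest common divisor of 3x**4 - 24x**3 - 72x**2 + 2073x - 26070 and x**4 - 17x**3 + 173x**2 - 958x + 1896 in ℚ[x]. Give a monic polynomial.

x**2 - 7x + 79

By polynomial division,
  3x**4 - 24x**3 - 72x**2 + 2073x - 26070 = (3)(x**4 - 17x**3 + 173x**2 - 958x + 1896) + (27x**3 - 591x**2 + 4947x - 31758)
  x**4 - 17x**3 + 173x**2 - 958x + 1896 = ((1/27)x + 44/243)(27x**3 - 591x**2 + 4947x - 31758) + ((7840/81)x**2 - (54880/81)x + 619360/81)
  27x**3 - 591x**2 + 4947x - 31758 = ((2187/7840)x - 16281/3920)((7840/81)x**2 - (54880/81)x + 619360/81) + (0)
Last nonzero remainder: (7840/81)x**2 - (54880/81)x + 619360/81. Dividing through by 7840/81 gives the monic gcd x**2 - 7x + 79.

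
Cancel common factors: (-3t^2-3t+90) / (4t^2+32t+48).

(-3t+15)/(4t+8)

Euclidean algorithm in ℚ[t]:
  -3t^2-3t+90 = (-3/4)(4t^2+32t+48) + (21t+126)
  4t^2+32t+48 = ((4/21)t+8/21)(21t+126) + (0)
Last nonzero remainder: 21t+126. Dividing through by 21 gives the monic gcd t+6.
Cancel t+6 from numerator and denominator to get the reduced form.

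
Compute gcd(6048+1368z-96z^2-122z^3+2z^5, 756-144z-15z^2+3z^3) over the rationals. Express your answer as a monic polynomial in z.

By polynomial division,
  2z^5-122z^3-96z^2+1368z+6048 = ((2/3)z^2+(10/3)z+8)(3z^3-15z^2-144z+756) + (0)
Last nonzero remainder: 3z^3-15z^2-144z+756. Dividing through by 3 gives the monic gcd z^3-5z^2-48z+252.

252-48z-5z^2+z^3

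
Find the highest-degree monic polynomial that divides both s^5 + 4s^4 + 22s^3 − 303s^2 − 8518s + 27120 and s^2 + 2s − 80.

s^2 + 2s − 80

Repeated division with remainder:
  s^5 + 4s^4 + 22s^3 − 303s^2 − 8518s + 27120 = (s^3 + 2s^2 + 98s − 339)(s^2 + 2s − 80) + (0)
The last nonzero remainder s^2 + 2s − 80 is already monic.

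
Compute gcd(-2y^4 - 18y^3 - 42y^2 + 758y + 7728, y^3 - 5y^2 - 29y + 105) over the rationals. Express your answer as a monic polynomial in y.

Euclidean algorithm in ℚ[y]:
  -2y^4 - 18y^3 - 42y^2 + 758y + 7728 = (-2y - 28)(y^3 - 5y^2 - 29y + 105) + (-240y^2 + 156y + 10668)
  y^3 - 5y^2 - 29y + 105 = (-(1/240)y + 29/1600)(-240y^2 + 156y + 10668) + ((5049/400)y - 35343/400)
  -240y^2 + 156y + 10668 = (-(32000/1683)y - 203200/1683)((5049/400)y - 35343/400) + (0)
Last nonzero remainder: (5049/400)y - 35343/400. Dividing through by 5049/400 gives the monic gcd y - 7.

y - 7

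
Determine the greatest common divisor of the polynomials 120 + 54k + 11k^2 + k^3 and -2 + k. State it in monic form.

1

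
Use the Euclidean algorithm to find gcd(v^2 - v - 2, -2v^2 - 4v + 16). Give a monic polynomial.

v - 2

Apply the Euclidean algorithm:
  v^2 - v - 2 = (-1/2)(-2v^2 - 4v + 16) + (-3v + 6)
  -2v^2 - 4v + 16 = ((2/3)v + 8/3)(-3v + 6) + (0)
Last nonzero remainder: -3v + 6. Dividing through by -3 gives the monic gcd v - 2.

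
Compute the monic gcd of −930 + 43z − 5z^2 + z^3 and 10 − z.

Apply the Euclidean algorithm:
  z^3 − 5z^2 + 43z − 930 = (−z^2 − 5z − 93)(−z + 10) + (0)
Last nonzero remainder: −z + 10. Dividing through by −1 gives the monic gcd z − 10.

−10 + z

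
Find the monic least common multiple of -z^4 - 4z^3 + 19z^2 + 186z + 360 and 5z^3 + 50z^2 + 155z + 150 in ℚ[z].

Repeated division with remainder:
  -z^4 - 4z^3 + 19z^2 + 186z + 360 = (-(1/5)z + 6/5)(5z^3 + 50z^2 + 155z + 150) + (-10z^2 + 30z + 180)
  5z^3 + 50z^2 + 155z + 150 = (-(1/2)z - 13/2)(-10z^2 + 30z + 180) + (440z + 1320)
  -10z^2 + 30z + 180 = (-(1/44)z + 3/22)(440z + 1320) + (0)
Last nonzero remainder: 440z + 1320. Dividing through by 440 gives the monic gcd z + 3.
Then lcm(f, g) = f·g / gcd(f, g); expanding and making the result monic gives the answer.

z^6 + 11z^5 + 19z^4 - 279z^3 - 1852z^2 - 4380z - 3600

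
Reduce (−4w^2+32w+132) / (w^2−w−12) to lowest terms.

(−4w+44)/(w−4)

Repeated division with remainder:
  −4w^2+32w+132 = (−4)(w^2−w−12) + (28w+84)
  w^2−w−12 = ((1/28)w−1/7)(28w+84) + (0)
Last nonzero remainder: 28w+84. Dividing through by 28 gives the monic gcd w+3.
Cancel w+3 from numerator and denominator to get the reduced form.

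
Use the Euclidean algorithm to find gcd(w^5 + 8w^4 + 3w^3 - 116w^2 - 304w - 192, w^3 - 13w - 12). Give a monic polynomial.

By polynomial division,
  w^5 + 8w^4 + 3w^3 - 116w^2 - 304w - 192 = (w^2 + 8w + 16)(w^3 - 13w - 12) + (0)
The last nonzero remainder w^3 - 13w - 12 is already monic.

w^3 - 13w - 12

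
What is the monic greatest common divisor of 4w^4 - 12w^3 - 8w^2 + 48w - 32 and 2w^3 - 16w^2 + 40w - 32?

Apply the Euclidean algorithm:
  4w^4 - 12w^3 - 8w^2 + 48w - 32 = (2w + 10)(2w^3 - 16w^2 + 40w - 32) + (72w^2 - 288w + 288)
  2w^3 - 16w^2 + 40w - 32 = ((1/36)w - 1/9)(72w^2 - 288w + 288) + (0)
Last nonzero remainder: 72w^2 - 288w + 288. Dividing through by 72 gives the monic gcd w^2 - 4w + 4.

w^2 - 4w + 4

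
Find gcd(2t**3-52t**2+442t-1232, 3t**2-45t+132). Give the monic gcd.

t-11

By polynomial division,
  2t**3-52t**2+442t-1232 = ((2/3)t-22/3)(3t**2-45t+132) + (24t-264)
  3t**2-45t+132 = ((1/8)t-1/2)(24t-264) + (0)
Last nonzero remainder: 24t-264. Dividing through by 24 gives the monic gcd t-11.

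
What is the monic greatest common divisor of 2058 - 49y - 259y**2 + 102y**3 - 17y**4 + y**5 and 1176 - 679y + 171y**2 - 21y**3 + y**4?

Euclidean algorithm in ℚ[y]:
  y**5 - 17y**4 + 102y**3 - 259y**2 - 49y + 2058 = (y + 4)(y**4 - 21y**3 + 171y**2 - 679y + 1176) + (15y**3 - 264y**2 + 1491y - 2646)
  y**4 - 21y**3 + 171y**2 - 679y + 1176 = ((1/15)y - 17/75)(15y**3 - 264y**2 + 1491y - 2646) + ((294/25)y**2 - (4116/25)y + 14406/25)
  15y**3 - 264y**2 + 1491y - 2646 = ((125/98)y - 225/49)((294/25)y**2 - (4116/25)y + 14406/25) + (0)
Last nonzero remainder: (294/25)y**2 - (4116/25)y + 14406/25. Dividing through by 294/25 gives the monic gcd y**2 - 14y + 49.

49 - 14y + y**2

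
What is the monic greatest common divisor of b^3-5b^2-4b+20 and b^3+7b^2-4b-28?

b^2-4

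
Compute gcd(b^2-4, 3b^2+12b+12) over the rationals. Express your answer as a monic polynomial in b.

By polynomial division,
  b^2-4 = (1/3)(3b^2+12b+12) + (-4b-8)
  3b^2+12b+12 = (-(3/4)b-3/2)(-4b-8) + (0)
Last nonzero remainder: -4b-8. Dividing through by -4 gives the monic gcd b+2.

b+2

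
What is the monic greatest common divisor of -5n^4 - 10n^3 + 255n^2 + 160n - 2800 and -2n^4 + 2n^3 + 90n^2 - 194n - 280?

n^3 - 2n^2 - 43n + 140

By polynomial division,
  -5n^4 - 10n^3 + 255n^2 + 160n - 2800 = (5/2)(-2n^4 + 2n^3 + 90n^2 - 194n - 280) + (-15n^3 + 30n^2 + 645n - 2100)
  -2n^4 + 2n^3 + 90n^2 - 194n - 280 = ((2/15)n + 2/15)(-15n^3 + 30n^2 + 645n - 2100) + (0)
Last nonzero remainder: -15n^3 + 30n^2 + 645n - 2100. Dividing through by -15 gives the monic gcd n^3 - 2n^2 - 43n + 140.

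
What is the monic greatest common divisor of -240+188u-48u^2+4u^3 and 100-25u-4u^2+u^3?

20-9u+u^2

Apply the Euclidean algorithm:
  4u^3-48u^2+188u-240 = (4)(u^3-4u^2-25u+100) + (-32u^2+288u-640)
  u^3-4u^2-25u+100 = (-(1/32)u-5/32)(-32u^2+288u-640) + (0)
Last nonzero remainder: -32u^2+288u-640. Dividing through by -32 gives the monic gcd u^2-9u+20.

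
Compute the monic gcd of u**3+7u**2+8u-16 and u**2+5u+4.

Repeated division with remainder:
  u**3+7u**2+8u-16 = (u+2)(u**2+5u+4) + (-6u-24)
  u**2+5u+4 = (-(1/6)u-1/6)(-6u-24) + (0)
Last nonzero remainder: -6u-24. Dividing through by -6 gives the monic gcd u+4.

u+4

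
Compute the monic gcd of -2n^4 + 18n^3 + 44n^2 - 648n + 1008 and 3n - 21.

Repeated division with remainder:
  -2n^4 + 18n^3 + 44n^2 - 648n + 1008 = (-(2/3)n^3 + (4/3)n^2 + 24n - 48)(3n - 21) + (0)
Last nonzero remainder: 3n - 21. Dividing through by 3 gives the monic gcd n - 7.

n - 7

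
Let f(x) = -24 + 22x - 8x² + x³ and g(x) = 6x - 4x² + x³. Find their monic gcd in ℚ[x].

Repeated division with remainder:
  x³ - 8x² + 22x - 24 = (x³ - 4x² + 6x) + (-4x² + 16x - 24)
  x³ - 4x² + 6x = (-(1/4)x)(-4x² + 16x - 24) + (0)
Last nonzero remainder: -4x² + 16x - 24. Dividing through by -4 gives the monic gcd x² - 4x + 6.

6 - 4x + x²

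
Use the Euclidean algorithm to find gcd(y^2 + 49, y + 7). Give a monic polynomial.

1

Euclidean algorithm in ℚ[y]:
  y^2 + 49 = (y − 7)(y + 7) + (98)
  y + 7 = ((1/98)y + 1/14)(98) + (0)
The last nonzero remainder is the constant 98, so the polynomials are coprime and gcd = 1.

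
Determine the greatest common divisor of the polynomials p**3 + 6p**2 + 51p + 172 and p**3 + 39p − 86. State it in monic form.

p**2 + 2p + 43

Euclidean algorithm in ℚ[p]:
  p**3 + 6p**2 + 51p + 172 = (p**3 + 39p − 86) + (6p**2 + 12p + 258)
  p**3 + 39p − 86 = ((1/6)p − 1/3)(6p**2 + 12p + 258) + (0)
Last nonzero remainder: 6p**2 + 12p + 258. Dividing through by 6 gives the monic gcd p**2 + 2p + 43.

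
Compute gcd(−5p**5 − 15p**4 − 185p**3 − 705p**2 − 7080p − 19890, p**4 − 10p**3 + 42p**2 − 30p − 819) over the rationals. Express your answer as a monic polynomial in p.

p**3 − 3p**2 + 21p + 117

By polynomial division,
  −5p**5 − 15p**4 − 185p**3 − 705p**2 − 7080p − 19890 = (−5p − 65)(p**4 − 10p**3 + 42p**2 − 30p − 819) + (−625p**3 + 1875p**2 − 13125p − 73125)
  p**4 − 10p**3 + 42p**2 − 30p − 819 = (−(1/625)p + 7/625)(−625p**3 + 1875p**2 − 13125p − 73125) + (0)
Last nonzero remainder: −625p**3 + 1875p**2 − 13125p − 73125. Dividing through by −625 gives the monic gcd p**3 − 3p**2 + 21p + 117.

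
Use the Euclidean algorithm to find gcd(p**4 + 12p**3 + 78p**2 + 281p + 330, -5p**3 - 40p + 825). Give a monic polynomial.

p**2 + 5p + 33

By polynomial division,
  p**4 + 12p**3 + 78p**2 + 281p + 330 = (-(1/5)p - 12/5)(-5p**3 - 40p + 825) + (70p**2 + 350p + 2310)
  -5p**3 - 40p + 825 = (-(1/14)p + 5/14)(70p**2 + 350p + 2310) + (0)
Last nonzero remainder: 70p**2 + 350p + 2310. Dividing through by 70 gives the monic gcd p**2 + 5p + 33.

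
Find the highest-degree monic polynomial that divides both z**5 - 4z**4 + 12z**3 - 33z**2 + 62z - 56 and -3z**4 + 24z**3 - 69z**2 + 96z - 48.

z**2 - 3z + 4

Repeated division with remainder:
  z**5 - 4z**4 + 12z**3 - 33z**2 + 62z - 56 = (-(1/3)z - 4/3)(-3z**4 + 24z**3 - 69z**2 + 96z - 48) + (21z**3 - 93z**2 + 174z - 120)
  -3z**4 + 24z**3 - 69z**2 + 96z - 48 = (-(1/7)z + 25/49)(21z**3 - 93z**2 + 174z - 120) + ((162/49)z**2 - (486/49)z + 648/49)
  21z**3 - 93z**2 + 174z - 120 = ((343/54)z - 245/27)((162/49)z**2 - (486/49)z + 648/49) + (0)
Last nonzero remainder: (162/49)z**2 - (486/49)z + 648/49. Dividing through by 162/49 gives the monic gcd z**2 - 3z + 4.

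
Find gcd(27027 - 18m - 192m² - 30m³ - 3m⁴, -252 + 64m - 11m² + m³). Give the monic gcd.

-7 + m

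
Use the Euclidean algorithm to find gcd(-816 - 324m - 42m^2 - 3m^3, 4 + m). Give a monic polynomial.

Apply the Euclidean algorithm:
  -3m^3 - 42m^2 - 324m - 816 = (-3m^2 - 30m - 204)(m + 4) + (0)
The last nonzero remainder m + 4 is already monic.

4 + m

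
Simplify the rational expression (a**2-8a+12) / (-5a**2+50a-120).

Apply the Euclidean algorithm:
  a**2-8a+12 = (-1/5)(-5a**2+50a-120) + (2a-12)
  -5a**2+50a-120 = (-(5/2)a+10)(2a-12) + (0)
Last nonzero remainder: 2a-12. Dividing through by 2 gives the monic gcd a-6.
Cancel a-6 from numerator and denominator to get the reduced form.

(-a+2)/(5a-20)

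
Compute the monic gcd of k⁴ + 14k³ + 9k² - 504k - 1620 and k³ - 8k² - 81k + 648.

k + 9

Euclidean algorithm in ℚ[k]:
  k⁴ + 14k³ + 9k² - 504k - 1620 = (k + 22)(k³ - 8k² - 81k + 648) + (266k² + 630k - 15876)
  k³ - 8k² - 81k + 648 = ((1/266)k - 197/5054)(266k² + 630k - 15876) + ((1170/361)k + 10530/361)
  266k² + 630k - 15876 = ((48013/585)k - 35378/65)((1170/361)k + 10530/361) + (0)
Last nonzero remainder: (1170/361)k + 10530/361. Dividing through by 1170/361 gives the monic gcd k + 9.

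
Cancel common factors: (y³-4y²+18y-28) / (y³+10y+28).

(y-2)/(y+2)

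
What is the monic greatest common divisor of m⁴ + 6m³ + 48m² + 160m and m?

m

Repeated division with remainder:
  m⁴ + 6m³ + 48m² + 160m = (m³ + 6m² + 48m + 160)(m) + (0)
The last nonzero remainder m is already monic.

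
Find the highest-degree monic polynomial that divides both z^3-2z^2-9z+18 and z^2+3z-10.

z-2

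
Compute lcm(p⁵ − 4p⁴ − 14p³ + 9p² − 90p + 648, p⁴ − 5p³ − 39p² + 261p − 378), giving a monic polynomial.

By polynomial division,
  p⁵ − 4p⁴ − 14p³ + 9p² − 90p + 648 = (p + 1)(p⁴ − 5p³ − 39p² + 261p − 378) + (30p³ − 213p² + 27p + 1026)
  p⁴ − 5p³ − 39p² + 261p − 378 = ((1/30)p + 7/100)(30p³ − 213p² + 27p + 1026) + (−(2499/100)p² + (22491/100)p − 22491/50)
  30p³ − 213p² + 27p + 1026 = (−(1000/833)p − 1900/833)(−(2499/100)p² + (22491/100)p − 22491/50) + (0)
Last nonzero remainder: −(2499/100)p² + (22491/100)p − 22491/50. Dividing through by −2499/100 gives the monic gcd p² − 9p + 18.
Then lcm(f, g) = f·g / gcd(f, g); expanding and making the result monic gives the answer.

p⁷ − 51p⁵ + 37p⁴ + 240p³ + 99p² + 4482p − 13608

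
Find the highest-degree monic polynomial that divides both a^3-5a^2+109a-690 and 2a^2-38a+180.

1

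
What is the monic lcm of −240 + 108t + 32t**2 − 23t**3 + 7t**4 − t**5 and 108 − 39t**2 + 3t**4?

Repeated division with remainder:
  −t**5 + 7t**4 − 23t**3 + 32t**2 + 108t − 240 = (−(1/3)t + 7/3)(3t**4 − 39t**2 + 108) + (−36t**3 + 123t**2 + 144t − 492)
  3t**4 − 39t**2 + 108 = (−(1/12)t − 41/144)(−36t**3 + 123t**2 + 144t − 492) + ((385/48)t**2 − 385/12)
  −36t**3 + 123t**2 + 144t − 492 = (−(1728/385)t + 5904/385)((385/48)t**2 − 385/12) + (0)
Last nonzero remainder: (385/48)t**2 − 385/12. Dividing through by 385/48 gives the monic gcd t**2 − 4.
Then lcm(f, g) = f·g / gcd(f, g); expanding and making the result monic gives the answer.

−2160 + 972t + 528t**2 − 315t**3 + 31t**4 + 14t**5 − 7t**6 + t**7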